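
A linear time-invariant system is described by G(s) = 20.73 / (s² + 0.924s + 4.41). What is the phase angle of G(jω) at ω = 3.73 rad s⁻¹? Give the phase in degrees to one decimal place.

∠[(j3.73)² + 0.924(j3.73) + 4.41] = ∠[-9.5029 + j3.4465] = 160.07°
∠G(j3.73) = −160.07° = -160.07°

-160.1°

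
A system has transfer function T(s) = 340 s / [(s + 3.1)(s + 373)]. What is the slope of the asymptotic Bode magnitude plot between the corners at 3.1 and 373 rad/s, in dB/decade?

0 dB/decade

In this band the factors already past their corner are: 1 differentiator zero, pole at 3.1; net slope = 0 dB/decade.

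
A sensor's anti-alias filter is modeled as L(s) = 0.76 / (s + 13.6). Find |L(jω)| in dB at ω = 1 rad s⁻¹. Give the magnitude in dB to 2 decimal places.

-25.08 dB

|j1 + 13.6| = √(1² + 13.6²) = 13.64
|L(j1)| = 0.76 / 13.64 = 0.055732
20 log₁₀(0.055732) = -25.078 dB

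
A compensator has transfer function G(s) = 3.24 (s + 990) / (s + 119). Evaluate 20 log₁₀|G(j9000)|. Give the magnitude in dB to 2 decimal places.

|j9000 + 990| = √(9000² + 990²) = 9054
|j9000 + 119| = √(9000² + 119²) = 9001
|G(j9000)| = 3.24 × 9054 / 9001 = 3.2593
20 log₁₀(3.2593) = 10.262 dB

10.26 dB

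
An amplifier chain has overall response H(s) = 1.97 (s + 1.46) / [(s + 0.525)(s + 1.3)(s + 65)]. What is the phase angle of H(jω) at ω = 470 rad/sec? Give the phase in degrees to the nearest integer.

-172°

∠(j470 + 1.46) = arctan(470/1.46) = 89.82°
∠(j470 + 0.525) = arctan(470/0.525) = 89.94°
∠(j470 + 1.3) = arctan(470/1.3) = 89.84°
∠(j470 + 65) = arctan(470/65) = 82.13°
∠H(j470) = 89.82° − (89.94° + 89.84° + 82.13°) = -172.08°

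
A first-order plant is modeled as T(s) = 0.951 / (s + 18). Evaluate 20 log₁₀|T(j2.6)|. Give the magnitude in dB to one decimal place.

-25.6 dB

|j2.6 + 18| = √(2.6² + 18²) = 18.19
|T(j2.6)| = 0.951 / 18.19 = 0.052291
20 log₁₀(0.052291) = -25.63 dB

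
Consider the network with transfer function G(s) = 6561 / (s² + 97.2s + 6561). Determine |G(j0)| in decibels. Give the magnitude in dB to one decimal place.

G(0) = 6561 / 6561 = 1
20 log₁₀(1) = 0.00 dB

0.0 dB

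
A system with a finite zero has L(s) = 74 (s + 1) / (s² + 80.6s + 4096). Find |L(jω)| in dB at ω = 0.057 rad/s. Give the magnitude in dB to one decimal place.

-34.8 dB

|j0.057 + 1| = √(0.057² + 1²) = 1.002
|(j0.057)² + 80.6(j0.057) + 4096| = |4096 + j4.5942| = 4096
|L(j0.057)| = 74 × 1.002 / 4096 = 0.018096
20 log₁₀(0.018096) = -34.85 dB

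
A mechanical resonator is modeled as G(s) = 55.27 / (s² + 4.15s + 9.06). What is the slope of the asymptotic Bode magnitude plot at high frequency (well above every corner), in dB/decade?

-40 dB/decade

With 0 zeros and 2 poles, the high-frequency asymptotic slope is 20 × (0 − 2) = -40 dB/decade.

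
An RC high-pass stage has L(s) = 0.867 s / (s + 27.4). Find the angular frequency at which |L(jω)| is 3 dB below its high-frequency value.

27.4 rad/s

For a single-pole high-pass, the −3 dB point is at the pole: ω = 27.4 rad/s.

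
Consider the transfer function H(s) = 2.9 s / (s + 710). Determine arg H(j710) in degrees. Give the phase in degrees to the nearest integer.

∠(j710) = 90.00°
∠(j710 + 710) = arctan(710/710) = 45.00°
∠H(j710) = 90.00° − 45.00° = 45.00°

45°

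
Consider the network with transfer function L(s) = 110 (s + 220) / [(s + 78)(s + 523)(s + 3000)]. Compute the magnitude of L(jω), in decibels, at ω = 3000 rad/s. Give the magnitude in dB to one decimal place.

|j3000 + 220| = √(3000² + 220²) = 3008
|j3000 + 78| = √(3000² + 78²) = 3001
|j3000 + 523| = √(3000² + 523²) = 3045
|j3000 + 3000| = √(3000² + 3000²) = 4243
|L(j3000)| = 110 × 3008 / (3001 × 3045 × 4243) = 8.534e-06
20 log₁₀(8.534e-06) = -101.38 dB

-101.4 dB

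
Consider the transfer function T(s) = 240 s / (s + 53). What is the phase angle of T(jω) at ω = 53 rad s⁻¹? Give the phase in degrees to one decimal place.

∠(j53) = 90.00°
∠(j53 + 53) = arctan(53/53) = 45.00°
∠T(j53) = 90.00° − 45.00° = 45.00°

45.0 deg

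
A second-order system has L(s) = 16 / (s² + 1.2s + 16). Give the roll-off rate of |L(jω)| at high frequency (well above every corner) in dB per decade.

With 0 zeros and 2 poles, the high-frequency asymptotic slope is 20 × (0 − 2) = -40 dB/decade.

-40 dB/decade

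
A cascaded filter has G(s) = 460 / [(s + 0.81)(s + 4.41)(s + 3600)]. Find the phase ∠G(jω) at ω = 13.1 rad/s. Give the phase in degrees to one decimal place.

-158.1°

∠(j13.1 + 0.81) = arctan(13.1/0.81) = 86.46°
∠(j13.1 + 4.41) = arctan(13.1/4.41) = 71.39°
∠(j13.1 + 3600) = arctan(13.1/3600) = 0.21°
∠G(j13.1) = − (86.46° + 71.39° + 0.21°) = -158.06°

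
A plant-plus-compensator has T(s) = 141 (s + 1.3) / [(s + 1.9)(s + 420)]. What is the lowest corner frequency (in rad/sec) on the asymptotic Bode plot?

1.3 rad/sec

Break frequencies occur at each pole and zero magnitude: 1.3 rad/sec, 1.9 rad/sec, 420 rad/sec.
The lowest is 1.3 rad/sec.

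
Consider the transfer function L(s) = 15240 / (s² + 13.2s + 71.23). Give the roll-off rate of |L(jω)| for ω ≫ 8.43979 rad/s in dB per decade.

-40 dB/decade

With 0 zeros and 2 poles, the high-frequency asymptotic slope is 20 × (0 − 2) = -40 dB/decade.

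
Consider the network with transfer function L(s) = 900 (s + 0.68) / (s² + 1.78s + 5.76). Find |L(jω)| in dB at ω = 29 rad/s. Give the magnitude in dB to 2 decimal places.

|j29 + 0.68| = √(29² + 0.68²) = 29.01
|(j29)² + 1.78(j29) + 5.76| = |-835.24 + j51.62| = 836.8
|L(j29)| = 900 × 29.01 / 836.8 = 31.198
20 log₁₀(31.198) = 29.882 dB

29.88 dB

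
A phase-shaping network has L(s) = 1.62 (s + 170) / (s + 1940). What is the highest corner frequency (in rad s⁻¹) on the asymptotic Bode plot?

1940 rad s⁻¹

Break frequencies occur at each pole and zero magnitude: 170 rad s⁻¹, 1940 rad s⁻¹.
The highest is 1940 rad s⁻¹.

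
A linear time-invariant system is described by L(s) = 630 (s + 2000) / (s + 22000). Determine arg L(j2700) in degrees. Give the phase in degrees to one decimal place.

46.5°

∠(j2700 + 2000) = arctan(2700/2000) = 53.47°
∠(j2700 + 22000) = arctan(2700/22000) = 7.00°
∠L(j2700) = 53.47° − 7.00° = 46.47°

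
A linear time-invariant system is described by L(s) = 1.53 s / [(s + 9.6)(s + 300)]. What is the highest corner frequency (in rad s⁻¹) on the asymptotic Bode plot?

300 rad s⁻¹

Break frequencies occur at each pole and zero magnitude: 9.6 rad s⁻¹, 300 rad s⁻¹.
The highest is 300 rad s⁻¹.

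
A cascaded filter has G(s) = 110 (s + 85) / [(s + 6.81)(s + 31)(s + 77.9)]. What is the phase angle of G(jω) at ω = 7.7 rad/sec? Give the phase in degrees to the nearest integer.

∠(j7.7 + 85) = arctan(7.7/85) = 5.18°
∠(j7.7 + 6.81) = arctan(7.7/6.81) = 48.51°
∠(j7.7 + 31) = arctan(7.7/31) = 13.95°
∠(j7.7 + 77.9) = arctan(7.7/77.9) = 5.65°
∠G(j7.7) = 5.18° − (48.51° + 13.95° + 5.65°) = -62.93°

-63°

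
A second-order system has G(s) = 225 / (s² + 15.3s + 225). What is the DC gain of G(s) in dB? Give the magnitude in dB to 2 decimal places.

0.00 dB

G(0) = 225 / 225 = 1
20 log₁₀(1) = 0.000 dB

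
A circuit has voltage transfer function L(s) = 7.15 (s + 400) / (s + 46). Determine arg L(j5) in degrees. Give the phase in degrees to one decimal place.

∠(j5 + 400) = arctan(5/400) = 0.72°
∠(j5 + 46) = arctan(5/46) = 6.20°
∠L(j5) = 0.72° − 6.20° = -5.49°

-5.5°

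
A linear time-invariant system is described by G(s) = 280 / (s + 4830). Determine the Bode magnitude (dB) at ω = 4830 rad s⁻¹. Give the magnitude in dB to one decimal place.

-27.7 dB

|j4830 + 4830| = √(4830² + 4830²) = 6831
|G(j4830)| = 280 / 6831 = 0.040992
20 log₁₀(0.040992) = -27.75 dB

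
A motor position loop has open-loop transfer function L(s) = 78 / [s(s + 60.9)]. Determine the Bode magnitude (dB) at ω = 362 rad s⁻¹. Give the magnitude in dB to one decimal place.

|j362 + 60.9| = √(362² + 60.9²) = 367.1
|j362| = 362
|L(j362)| = 78 / (367.1 × 362) = 0.00058697
20 log₁₀(0.00058697) = -64.63 dB

-64.6 dB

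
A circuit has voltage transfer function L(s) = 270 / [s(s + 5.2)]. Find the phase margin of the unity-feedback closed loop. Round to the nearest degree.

18°

Gain crossover: |L(jω)| = 1 at ω ≈ 16 rad s⁻¹.
∠L(j16) = −90° − arctan(16/5.2) ≈ -162.02°
PM = 180° + (-162.02°) = 17.98°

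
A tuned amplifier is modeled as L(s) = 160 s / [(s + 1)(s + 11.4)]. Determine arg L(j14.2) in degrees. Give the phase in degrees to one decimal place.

∠(j14.2) = 90.00°
∠(j14.2 + 1) = arctan(14.2/1) = 85.97°
∠(j14.2 + 11.4) = arctan(14.2/11.4) = 51.24°
∠L(j14.2) = 90.00° − (85.97° + 51.24°) = -47.21°

-47.2°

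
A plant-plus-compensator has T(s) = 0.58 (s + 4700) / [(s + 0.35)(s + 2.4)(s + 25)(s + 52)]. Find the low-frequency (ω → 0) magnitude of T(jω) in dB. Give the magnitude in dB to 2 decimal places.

7.95 dB

T(0) = 0.58 × 4700 / (0.35 × 2.4 × 25 × 52) = 2.4963
20 log₁₀(2.4963) = 7.946 dB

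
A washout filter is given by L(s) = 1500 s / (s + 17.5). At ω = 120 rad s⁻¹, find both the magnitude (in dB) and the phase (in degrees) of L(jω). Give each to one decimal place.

|L| = 63.4 dB, ∠L = 8.3°

|j120| = 120
|j120 + 17.5| = √(120² + 17.5²) = 121.3
|L(j120)| = 1500 × 120 / 121.3 = 1484.3
20 log₁₀(1484.3) = 63.43 dB
∠(j120) = 90.00°
∠(j120 + 17.5) = arctan(120/17.5) = 81.70°
∠L(j120) = 90.00° − 81.70° = 8.30°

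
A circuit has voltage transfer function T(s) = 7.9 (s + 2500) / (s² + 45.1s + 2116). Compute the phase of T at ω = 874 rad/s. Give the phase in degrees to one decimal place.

∠(j874 + 2500) = arctan(874/2500) = 19.27°
∠[(j874)² + 45.1(j874) + 2116] = ∠[-7.6176e+05 + j39417] = 177.04°
∠T(j874) = 19.27° − 177.04° = -157.77°

-157.8°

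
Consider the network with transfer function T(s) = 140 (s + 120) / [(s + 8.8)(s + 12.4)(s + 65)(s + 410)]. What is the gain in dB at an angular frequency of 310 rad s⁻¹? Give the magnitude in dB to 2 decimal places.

|j310 + 120| = √(310² + 120²) = 332.4
|j310 + 8.8| = √(310² + 8.8²) = 310.1
|j310 + 12.4| = √(310² + 12.4²) = 310.2
|j310 + 65| = √(310² + 65²) = 316.7
|j310 + 410| = √(310² + 410²) = 514
|T(j310)| = 140 × 332.4 / (310.1 × 310.2 × 316.7 × 514) = 2.9709e-06
20 log₁₀(2.9709e-06) = -110.542 dB

-110.54 dB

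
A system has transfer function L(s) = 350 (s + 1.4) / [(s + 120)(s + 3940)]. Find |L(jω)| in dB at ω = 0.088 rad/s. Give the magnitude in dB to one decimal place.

-59.7 dB

|j0.088 + 1.4| = √(0.088² + 1.4²) = 1.403
|j0.088 + 120| = √(0.088² + 120²) = 120
|j0.088 + 3940| = √(0.088² + 3940²) = 3940
|L(j0.088)| = 350 × 1.403 / (120 × 3940) = 0.0010384
20 log₁₀(0.0010384) = -59.67 dB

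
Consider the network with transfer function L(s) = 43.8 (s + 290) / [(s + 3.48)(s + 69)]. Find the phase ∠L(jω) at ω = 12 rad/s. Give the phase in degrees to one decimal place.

∠(j12 + 290) = arctan(12/290) = 2.37°
∠(j12 + 3.48) = arctan(12/3.48) = 73.83°
∠(j12 + 69) = arctan(12/69) = 9.87°
∠L(j12) = 2.37° − (73.83° + 9.87°) = -81.32°

-81.3°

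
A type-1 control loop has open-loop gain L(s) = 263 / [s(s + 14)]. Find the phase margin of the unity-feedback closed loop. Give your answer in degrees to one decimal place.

Gain crossover: |L(jω)| = 1 at ω ≈ 13.5 rad/s.
∠L(j13.5) = −90° − arctan(13.5/14) ≈ -133.99°
PM = 180° + (-133.99°) = 46.01°

46.0°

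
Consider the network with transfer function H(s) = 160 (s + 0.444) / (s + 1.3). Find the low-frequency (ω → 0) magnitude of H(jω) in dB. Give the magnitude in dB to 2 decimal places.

H(0) = 160 × 0.444 / 1.3 = 54.646
20 log₁₀(54.646) = 34.751 dB

34.75 dB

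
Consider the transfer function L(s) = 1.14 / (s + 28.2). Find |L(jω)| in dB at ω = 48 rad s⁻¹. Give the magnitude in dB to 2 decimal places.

-33.77 dB

|j48 + 28.2| = √(48² + 28.2²) = 55.67
|L(j48)| = 1.14 / 55.67 = 0.020478
20 log₁₀(0.020478) = -33.774 dB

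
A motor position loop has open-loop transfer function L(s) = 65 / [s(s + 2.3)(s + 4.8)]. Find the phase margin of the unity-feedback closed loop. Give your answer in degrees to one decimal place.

5.1 deg

Gain crossover: |L(jω)| = 1 at ω ≈ 3.02 rad/s.
∠L(j3.02) = −90° − arctan(3.02/2.3) − arctan(3.02/4.8) ≈ -174.88°
PM = 180° + (-174.88°) = 5.12°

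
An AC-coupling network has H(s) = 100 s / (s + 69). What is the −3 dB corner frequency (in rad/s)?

For a single-pole high-pass, the −3 dB point is at the pole: ω = 69 rad/s.

69 rad/s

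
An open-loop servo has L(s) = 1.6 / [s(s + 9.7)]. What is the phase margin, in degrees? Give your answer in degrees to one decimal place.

89.0 deg

Gain crossover: |L(jω)| = 1 at ω ≈ 0.165 rad s⁻¹.
∠L(j0.165) = −90° − arctan(0.165/9.7) ≈ -90.97°
PM = 180° + (-90.97°) = 89.03°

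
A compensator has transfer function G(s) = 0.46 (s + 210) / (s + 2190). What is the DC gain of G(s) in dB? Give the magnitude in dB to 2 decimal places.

-27.11 dB

G(0) = 0.46 × 210 / 2190 = 0.04411
20 log₁₀(0.04411) = -27.109 dB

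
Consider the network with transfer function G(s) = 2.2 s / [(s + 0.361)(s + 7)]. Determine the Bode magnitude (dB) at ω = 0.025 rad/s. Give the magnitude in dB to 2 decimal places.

-33.27 dB

|j0.025| = 0.025
|j0.025 + 0.361| = √(0.025² + 0.361²) = 0.3619
|j0.025 + 7| = √(0.025² + 7²) = 7
|G(j0.025)| = 2.2 × 0.025 / (0.3619 × 7) = 0.021713
20 log₁₀(0.021713) = -33.266 dB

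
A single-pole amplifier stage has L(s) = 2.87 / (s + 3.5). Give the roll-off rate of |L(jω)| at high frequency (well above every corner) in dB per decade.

With 0 zeros and 1 pole, the high-frequency asymptotic slope is 20 × (0 − 1) = -20 dB/decade.

-20 dB/decade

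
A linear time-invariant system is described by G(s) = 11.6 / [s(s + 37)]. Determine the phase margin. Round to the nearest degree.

Gain crossover: |G(jω)| = 1 at ω ≈ 0.314 rad/s.
∠G(j0.314) = −90° − arctan(0.314/37) ≈ -90.49°
PM = 180° + (-90.49°) = 89.51°

90°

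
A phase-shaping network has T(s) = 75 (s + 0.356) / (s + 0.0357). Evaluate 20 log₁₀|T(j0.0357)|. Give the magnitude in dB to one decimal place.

54.5 dB

|j0.0357 + 0.356| = √(0.0357² + 0.356²) = 0.3578
|j0.0357 + 0.0357| = √(0.0357² + 0.0357²) = 0.05049
|T(j0.0357)| = 75 × 0.3578 / 0.05049 = 531.5
20 log₁₀(531.5) = 54.51 dB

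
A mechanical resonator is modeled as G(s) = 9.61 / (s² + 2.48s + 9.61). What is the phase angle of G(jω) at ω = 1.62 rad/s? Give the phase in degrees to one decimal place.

∠[(j1.62)² + 2.48(j1.62) + 9.61] = ∠[6.9856 + j4.0176] = 29.90°
∠G(j1.62) = −29.90° = -29.90°

-29.9 deg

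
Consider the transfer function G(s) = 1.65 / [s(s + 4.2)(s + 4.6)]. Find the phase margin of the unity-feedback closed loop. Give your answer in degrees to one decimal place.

Gain crossover: |G(jω)| = 1 at ω ≈ 0.0854 rad/sec.
∠G(j0.0854) = −90° − arctan(0.0854/4.2) − arctan(0.0854/4.6) ≈ -92.23°
PM = 180° + (-92.23°) = 87.77°

87.8 deg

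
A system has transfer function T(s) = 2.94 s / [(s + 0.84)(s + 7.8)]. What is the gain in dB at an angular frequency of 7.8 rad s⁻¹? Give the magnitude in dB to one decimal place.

|j7.8| = 7.8
|j7.8 + 0.84| = √(7.8² + 0.84²) = 7.845
|j7.8 + 7.8| = √(7.8² + 7.8²) = 11.03
|T(j7.8)| = 2.94 × 7.8 / (7.845 × 11.03) = 0.26499
20 log₁₀(0.26499) = -11.54 dB

-11.5 dB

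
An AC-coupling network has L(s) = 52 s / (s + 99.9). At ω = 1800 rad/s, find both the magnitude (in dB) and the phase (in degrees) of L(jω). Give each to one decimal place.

|j1800| = 1800
|j1800 + 99.9| = √(1800² + 99.9²) = 1803
|L(j1800)| = 52 × 1800 / 1803 = 51.92
20 log₁₀(51.92) = 34.31 dB
∠(j1800) = 90.00°
∠(j1800 + 99.9) = arctan(1800/99.9) = 86.82°
∠L(j1800) = 90.00° − 86.82° = 3.18°

|L| = 34.3 dB, ∠L = 3.2°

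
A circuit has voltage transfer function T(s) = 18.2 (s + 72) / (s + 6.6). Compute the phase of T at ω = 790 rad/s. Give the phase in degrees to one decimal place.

-4.7 deg

∠(j790 + 72) = arctan(790/72) = 84.79°
∠(j790 + 6.6) = arctan(790/6.6) = 89.52°
∠T(j790) = 84.79° − 89.52° = -4.73°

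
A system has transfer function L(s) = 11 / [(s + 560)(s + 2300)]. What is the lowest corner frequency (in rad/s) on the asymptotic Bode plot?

Break frequencies occur at each pole and zero magnitude: 560 rad/s, 2300 rad/s.
The lowest is 560 rad/s.

560 rad/s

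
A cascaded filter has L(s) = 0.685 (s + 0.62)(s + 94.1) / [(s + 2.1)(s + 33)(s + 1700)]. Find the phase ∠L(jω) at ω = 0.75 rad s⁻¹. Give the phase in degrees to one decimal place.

∠(j0.75 + 0.62) = arctan(0.75/0.62) = 50.42°
∠(j0.75 + 94.1) = arctan(0.75/94.1) = 0.46°
∠(j0.75 + 2.1) = arctan(0.75/2.1) = 19.65°
∠(j0.75 + 33) = arctan(0.75/33) = 1.30°
∠(j0.75 + 1700) = arctan(0.75/1700) = 0.03°
∠L(j0.75) = 50.42° + 0.46° − (19.65° + 1.30° + 0.03°) = 29.90°

29.9°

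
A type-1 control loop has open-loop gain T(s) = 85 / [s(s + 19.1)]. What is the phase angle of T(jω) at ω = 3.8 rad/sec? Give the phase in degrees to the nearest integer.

-101°

∠(j3.8 + 19.1) = arctan(3.8/19.1) = 11.25°
∠(j3.8) = 90.00°
∠T(j3.8) = − (11.25° + 90.00°) = -101.25°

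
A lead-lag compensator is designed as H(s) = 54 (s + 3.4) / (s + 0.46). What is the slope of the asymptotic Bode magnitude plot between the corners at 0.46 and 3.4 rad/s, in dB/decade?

In this band the factors already past their corner are: pole at 0.46; net slope = -20 dB/decade.

-20 dB/decade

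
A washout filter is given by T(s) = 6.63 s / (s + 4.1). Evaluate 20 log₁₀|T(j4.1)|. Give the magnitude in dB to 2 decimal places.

13.42 dB

|j4.1| = 4.1
|j4.1 + 4.1| = √(4.1² + 4.1²) = 5.798
|T(j4.1)| = 6.63 × 4.1 / 5.798 = 4.6881
20 log₁₀(4.6881) = 13.420 dB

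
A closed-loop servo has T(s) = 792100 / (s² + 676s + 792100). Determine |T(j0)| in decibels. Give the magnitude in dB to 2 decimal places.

T(0) = 792100 / 792100 = 1
20 log₁₀(1) = 0.000 dB

0.00 dB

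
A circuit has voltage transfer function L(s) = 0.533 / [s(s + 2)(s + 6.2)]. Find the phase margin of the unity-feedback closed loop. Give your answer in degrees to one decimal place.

88.4°

Gain crossover: |L(jω)| = 1 at ω ≈ 0.043 rad/sec.
∠L(j0.043) = −90° − arctan(0.043/2) − arctan(0.043/6.2) ≈ -91.63°
PM = 180° + (-91.63°) = 88.37°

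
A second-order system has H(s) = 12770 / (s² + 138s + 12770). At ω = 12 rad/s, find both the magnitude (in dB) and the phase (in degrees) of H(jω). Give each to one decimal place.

|H| = 0.0 dB, ∠H = -7.5 deg

|(j12)² + 138(j12) + 12770| = |12626 + j1656| = 1.273e+04
|H(j12)| = 12770 / 1.273e+04 = 1.0028
20 log₁₀(1.0028) = 0.02 dB
∠[(j12)² + 138(j12) + 12770] = ∠[12626 + j1656] = 7.47°
∠H(j12) = −7.47° = -7.47°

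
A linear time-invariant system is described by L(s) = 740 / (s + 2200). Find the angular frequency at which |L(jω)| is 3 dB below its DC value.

For a single-pole low-pass, the −3 dB point is at the pole: ω = 2200 rad s⁻¹.

2200 rad s⁻¹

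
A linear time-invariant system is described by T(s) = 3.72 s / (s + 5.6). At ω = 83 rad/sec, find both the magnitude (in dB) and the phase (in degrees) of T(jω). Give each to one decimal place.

|j83| = 83
|j83 + 5.6| = √(83² + 5.6²) = 83.19
|T(j83)| = 3.72 × 83 / 83.19 = 3.7116
20 log₁₀(3.7116) = 11.39 dB
∠(j83) = 90.00°
∠(j83 + 5.6) = arctan(83/5.6) = 86.14°
∠T(j83) = 90.00° − 86.14° = 3.86°

|T| = 11.4 dB, ∠T = 3.9°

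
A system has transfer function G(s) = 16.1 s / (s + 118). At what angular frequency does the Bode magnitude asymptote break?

118 rad s⁻¹

The single real pole at s = −118 gives a corner at ω = 118 rad s⁻¹.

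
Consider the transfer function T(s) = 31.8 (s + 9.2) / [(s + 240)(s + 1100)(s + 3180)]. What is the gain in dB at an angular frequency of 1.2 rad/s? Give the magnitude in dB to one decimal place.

|j1.2 + 9.2| = √(1.2² + 9.2²) = 9.278
|j1.2 + 240| = √(1.2² + 240²) = 240
|j1.2 + 1100| = √(1.2² + 1100²) = 1100
|j1.2 + 3180| = √(1.2² + 3180²) = 3180
|T(j1.2)| = 31.8 × 9.278 / (240 × 1100 × 3180) = 3.5143e-07
20 log₁₀(3.5143e-07) = -129.08 dB

-129.1 dB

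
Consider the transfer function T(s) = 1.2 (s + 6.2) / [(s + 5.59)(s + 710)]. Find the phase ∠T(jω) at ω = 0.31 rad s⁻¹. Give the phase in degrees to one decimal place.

-0.3°

∠(j0.31 + 6.2) = arctan(0.31/6.2) = 2.86°
∠(j0.31 + 5.59) = arctan(0.31/5.59) = 3.17°
∠(j0.31 + 710) = arctan(0.31/710) = 0.03°
∠T(j0.31) = 2.86° − (3.17° + 0.03°) = -0.34°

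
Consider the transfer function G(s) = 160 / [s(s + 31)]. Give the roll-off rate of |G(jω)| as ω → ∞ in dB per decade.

With 0 zeros and 2 poles, the high-frequency asymptotic slope is 20 × (0 − 2) = -40 dB/decade.

-40 dB/decade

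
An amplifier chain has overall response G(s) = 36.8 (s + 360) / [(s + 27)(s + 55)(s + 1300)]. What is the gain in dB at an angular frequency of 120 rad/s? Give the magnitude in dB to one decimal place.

|j120 + 360| = √(120² + 360²) = 379.5
|j120 + 27| = √(120² + 27²) = 123
|j120 + 55| = √(120² + 55²) = 132
|j120 + 1300| = √(120² + 1300²) = 1306
|G(j120)| = 36.8 × 379.5 / (123 × 132 × 1306) = 0.0006588
20 log₁₀(0.0006588) = -63.62 dB

-63.6 dB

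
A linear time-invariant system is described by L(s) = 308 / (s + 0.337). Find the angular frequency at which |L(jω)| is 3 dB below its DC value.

For a single-pole low-pass, the −3 dB point is at the pole: ω = 0.337 rad s⁻¹.

0.337 rad s⁻¹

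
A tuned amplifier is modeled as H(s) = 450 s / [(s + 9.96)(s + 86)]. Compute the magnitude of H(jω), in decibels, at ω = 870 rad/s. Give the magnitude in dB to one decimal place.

|j870| = 870
|j870 + 9.96| = √(870² + 9.96²) = 870.1
|j870 + 86| = √(870² + 86²) = 874.2
|H(j870)| = 450 × 870 / (870.1 × 874.2) = 0.5147
20 log₁₀(0.5147) = -5.77 dB

-5.8 dB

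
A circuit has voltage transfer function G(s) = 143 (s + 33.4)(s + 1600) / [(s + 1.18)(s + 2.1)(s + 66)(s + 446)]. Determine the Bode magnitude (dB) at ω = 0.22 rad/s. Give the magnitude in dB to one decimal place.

|j0.22 + 33.4| = √(0.22² + 33.4²) = 33.4
|j0.22 + 1600| = √(0.22² + 1600²) = 1600
|j0.22 + 1.18| = √(0.22² + 1.18²) = 1.2
|j0.22 + 2.1| = √(0.22² + 2.1²) = 2.111
|j0.22 + 66| = √(0.22² + 66²) = 66
|j0.22 + 446| = √(0.22² + 446²) = 446
|G(j0.22)| = 143 × 33.4 × 1600 / (1.2 × 2.111 × 66 × 446) = 102.43
20 log₁₀(102.43) = 40.21 dB

40.2 dB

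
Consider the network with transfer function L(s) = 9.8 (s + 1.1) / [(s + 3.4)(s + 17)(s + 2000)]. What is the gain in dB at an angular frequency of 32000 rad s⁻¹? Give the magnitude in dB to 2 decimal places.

|j32000 + 1.1| = √(32000² + 1.1²) = 3.2e+04
|j32000 + 3.4| = √(32000² + 3.4²) = 3.2e+04
|j32000 + 17| = √(32000² + 17²) = 3.2e+04
|j32000 + 2000| = √(32000² + 2000²) = 3.206e+04
|L(j32000)| = 9.8 × 3.2e+04 / (3.2e+04 × 3.2e+04 × 3.206e+04) = 9.5517e-09
20 log₁₀(9.5517e-09) = -160.398 dB

-160.40 dB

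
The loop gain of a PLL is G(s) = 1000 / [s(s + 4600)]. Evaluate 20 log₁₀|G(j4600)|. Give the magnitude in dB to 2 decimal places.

-89.52 dB

|j4600 + 4600| = √(4600² + 4600²) = 6505
|j4600| = 4600
|G(j4600)| = 1000 / (6505 × 4600) = 3.3417e-05
20 log₁₀(3.3417e-05) = -89.521 dB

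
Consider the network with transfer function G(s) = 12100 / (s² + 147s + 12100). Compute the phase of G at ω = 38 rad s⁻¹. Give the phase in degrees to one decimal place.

-27.7 deg

∠[(j38)² + 147(j38) + 12100] = ∠[10656 + j5586] = 27.66°
∠G(j38) = −27.66° = -27.66°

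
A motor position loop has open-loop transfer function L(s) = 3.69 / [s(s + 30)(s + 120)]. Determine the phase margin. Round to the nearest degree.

Gain crossover: |L(jω)| = 1 at ω ≈ 0.00102 rad/s.
∠L(j0.00102) = −90° − arctan(0.00102/30) − arctan(0.00102/120) ≈ -90.00°
PM = 180° + (-90.00°) = 90.00°

90°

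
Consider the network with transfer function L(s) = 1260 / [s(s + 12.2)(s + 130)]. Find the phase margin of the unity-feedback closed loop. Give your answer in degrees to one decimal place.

Gain crossover: |L(jω)| = 1 at ω ≈ 0.793 rad s⁻¹.
∠L(j0.793) = −90° − arctan(0.793/12.2) − arctan(0.793/130) ≈ -94.07°
PM = 180° + (-94.07°) = 85.93°

85.9°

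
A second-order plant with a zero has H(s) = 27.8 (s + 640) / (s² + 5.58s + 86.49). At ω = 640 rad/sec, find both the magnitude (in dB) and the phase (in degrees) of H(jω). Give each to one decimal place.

|H| = -24.2 dB, ∠H = -134.5°

|j640 + 640| = √(640² + 640²) = 905.1
|(j640)² + 5.58(j640) + 86.49| = |-4.0951e+05 + j3571.2| = 4.095e+05
|H(j640)| = 27.8 × 905.1 / 4.095e+05 = 0.061441
20 log₁₀(0.061441) = -24.23 dB
∠(j640 + 640) = arctan(640/640) = 45.00°
∠[(j640)² + 5.58(j640) + 86.49] = ∠[-4.0951e+05 + j3571.2] = 179.50°
∠H(j640) = 45.00° − 179.50° = -134.50°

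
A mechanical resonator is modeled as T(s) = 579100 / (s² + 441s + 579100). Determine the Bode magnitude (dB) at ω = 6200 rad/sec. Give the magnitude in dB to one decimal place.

-36.3 dB

|(j6200)² + 441(j6200) + 579100| = |-3.7861e+07 + j2.7342e+06| = 3.796e+07
|T(j6200)| = 579100 / 3.796e+07 = 0.015256
20 log₁₀(0.015256) = -36.33 dB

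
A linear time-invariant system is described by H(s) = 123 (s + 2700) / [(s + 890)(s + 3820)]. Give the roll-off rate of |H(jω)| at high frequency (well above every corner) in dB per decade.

With 1 zero and 2 poles, the high-frequency asymptotic slope is 20 × (1 − 2) = -20 dB/decade.

-20 dB/decade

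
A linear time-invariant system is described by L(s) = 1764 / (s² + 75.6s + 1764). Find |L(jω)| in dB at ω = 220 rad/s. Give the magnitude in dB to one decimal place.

-29.0 dB

|(j220)² + 75.6(j220) + 1764| = |-46636 + j16632| = 4.951e+04
|L(j220)| = 1764 / 4.951e+04 = 0.035627
20 log₁₀(0.035627) = -28.96 dB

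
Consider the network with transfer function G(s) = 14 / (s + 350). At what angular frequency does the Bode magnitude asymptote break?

The single real pole at s = −350 gives a corner at ω = 350 rad/s.

350 rad/s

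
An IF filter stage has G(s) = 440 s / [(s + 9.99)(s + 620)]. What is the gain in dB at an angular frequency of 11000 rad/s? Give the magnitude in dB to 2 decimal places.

-27.97 dB

|j11000| = 1.1e+04
|j11000 + 9.99| = √(11000² + 9.99²) = 1.1e+04
|j11000 + 620| = √(11000² + 620²) = 1.102e+04
|G(j11000)| = 440 × 1.1e+04 / (1.1e+04 × 1.102e+04) = 0.039937
20 log₁₀(0.039937) = -27.973 dB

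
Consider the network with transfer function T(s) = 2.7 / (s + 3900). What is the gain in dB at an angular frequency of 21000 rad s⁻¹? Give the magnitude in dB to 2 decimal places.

|j21000 + 3900| = √(21000² + 3900²) = 2.136e+04
|T(j21000)| = 2.7 / 2.136e+04 = 0.00012641
20 log₁₀(0.00012641) = -77.964 dB

-77.96 dB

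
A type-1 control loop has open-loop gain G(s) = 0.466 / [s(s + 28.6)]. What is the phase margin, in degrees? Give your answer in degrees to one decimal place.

Gain crossover: |G(jω)| = 1 at ω ≈ 0.0163 rad s⁻¹.
∠G(j0.0163) = −90° − arctan(0.0163/28.6) ≈ -90.03°
PM = 180° + (-90.03°) = 89.97°

90.0°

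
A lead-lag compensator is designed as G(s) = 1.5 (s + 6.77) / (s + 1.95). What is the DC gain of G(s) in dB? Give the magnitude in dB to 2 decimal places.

G(0) = 1.5 × 6.77 / 1.95 = 5.2077
20 log₁₀(5.2077) = 14.333 dB

14.33 dB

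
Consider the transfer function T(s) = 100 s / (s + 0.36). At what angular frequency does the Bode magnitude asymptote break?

0.36 rad/s

The single real pole at s = −0.36 gives a corner at ω = 0.36 rad/s.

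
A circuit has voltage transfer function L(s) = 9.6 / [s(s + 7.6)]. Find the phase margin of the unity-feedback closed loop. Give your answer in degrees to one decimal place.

Gain crossover: |L(jω)| = 1 at ω ≈ 1.25 rad/s.
∠L(j1.25) = −90° − arctan(1.25/7.6) ≈ -99.31°
PM = 180° + (-99.31°) = 80.69°

80.7°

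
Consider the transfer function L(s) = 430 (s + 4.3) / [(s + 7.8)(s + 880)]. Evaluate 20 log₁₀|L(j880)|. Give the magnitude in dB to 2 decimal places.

|j880 + 4.3| = √(880² + 4.3²) = 880
|j880 + 7.8| = √(880² + 7.8²) = 880
|j880 + 880| = √(880² + 880²) = 1245
|L(j880)| = 430 × 880 / (880 × 1245) = 0.34551
20 log₁₀(0.34551) = -9.231 dB

-9.23 dB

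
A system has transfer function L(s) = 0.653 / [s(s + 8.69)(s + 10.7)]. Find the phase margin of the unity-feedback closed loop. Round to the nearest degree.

Gain crossover: |L(jω)| = 1 at ω ≈ 0.00702 rad/sec.
∠L(j0.00702) = −90° − arctan(0.00702/8.69) − arctan(0.00702/10.7) ≈ -90.08°
PM = 180° + (-90.08°) = 89.92°

90°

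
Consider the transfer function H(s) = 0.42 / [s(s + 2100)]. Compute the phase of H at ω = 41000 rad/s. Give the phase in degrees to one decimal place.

∠(j41000 + 2100) = arctan(41000/2100) = 87.07°
∠(j41000) = 90.00°
∠H(j41000) = − (87.07° + 90.00°) = -177.07°

-177.1°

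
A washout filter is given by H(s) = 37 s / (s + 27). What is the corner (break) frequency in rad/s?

27 rad/s

The single real pole at s = −27 gives a corner at ω = 27 rad/s.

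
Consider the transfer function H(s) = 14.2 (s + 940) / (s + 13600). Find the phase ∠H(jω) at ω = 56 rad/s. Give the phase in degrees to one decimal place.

∠(j56 + 940) = arctan(56/940) = 3.41°
∠(j56 + 13600) = arctan(56/13600) = 0.24°
∠H(j56) = 3.41° − 0.24° = 3.17°

3.2°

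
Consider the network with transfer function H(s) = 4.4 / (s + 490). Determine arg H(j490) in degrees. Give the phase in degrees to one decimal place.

-45.0°

∠(j490 + 490) = arctan(490/490) = 45.00°
∠H(j490) = −45.00° = -45.00°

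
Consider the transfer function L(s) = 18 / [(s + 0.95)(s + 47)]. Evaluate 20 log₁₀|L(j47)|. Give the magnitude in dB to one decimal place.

|j47 + 0.95| = √(47² + 0.95²) = 47.01
|j47 + 47| = √(47² + 47²) = 66.47
|L(j47)| = 18 / (47.01 × 66.47) = 0.0057607
20 log₁₀(0.0057607) = -44.79 dB

-44.8 dB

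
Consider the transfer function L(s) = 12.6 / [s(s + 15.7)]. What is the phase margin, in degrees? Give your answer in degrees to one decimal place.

87.1°

Gain crossover: |L(jω)| = 1 at ω ≈ 0.802 rad/s.
∠L(j0.802) = −90° − arctan(0.802/15.7) ≈ -92.92°
PM = 180° + (-92.92°) = 87.08°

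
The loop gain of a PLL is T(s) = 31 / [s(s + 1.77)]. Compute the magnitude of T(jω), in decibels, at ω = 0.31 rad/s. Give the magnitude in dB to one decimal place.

34.9 dB

|j0.31 + 1.77| = √(0.31² + 1.77²) = 1.797
|j0.31| = 0.31
|T(j0.31)| = 31 / (1.797 × 0.31) = 55.65
20 log₁₀(55.65) = 34.91 dB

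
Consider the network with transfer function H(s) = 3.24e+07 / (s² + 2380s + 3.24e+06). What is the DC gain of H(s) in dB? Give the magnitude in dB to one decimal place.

20.0 dB

H(0) = 3.24e+07 / 3.24e+06 = 10
20 log₁₀(10) = 20.00 dB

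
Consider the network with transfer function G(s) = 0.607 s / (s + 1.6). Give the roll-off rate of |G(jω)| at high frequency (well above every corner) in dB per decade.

With 1 zero and 1 pole, the high-frequency asymptotic slope is 20 × (1 − 1) = 0 dB/decade.

0 dB/decade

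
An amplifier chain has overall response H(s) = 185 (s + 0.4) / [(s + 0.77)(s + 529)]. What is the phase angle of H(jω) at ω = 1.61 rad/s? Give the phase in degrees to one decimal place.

11.4°

∠(j1.61 + 0.4) = arctan(1.61/0.4) = 76.05°
∠(j1.61 + 0.77) = arctan(1.61/0.77) = 64.44°
∠(j1.61 + 529) = arctan(1.61/529) = 0.17°
∠H(j1.61) = 76.05° − (64.44° + 0.17°) = 11.43°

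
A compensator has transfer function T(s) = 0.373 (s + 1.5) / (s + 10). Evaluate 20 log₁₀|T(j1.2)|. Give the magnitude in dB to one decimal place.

-23.0 dB

|j1.2 + 1.5| = √(1.2² + 1.5²) = 1.921
|j1.2 + 10| = √(1.2² + 10²) = 10.07
|T(j1.2)| = 0.373 × 1.921 / 10.07 = 0.071141
20 log₁₀(0.071141) = -22.96 dB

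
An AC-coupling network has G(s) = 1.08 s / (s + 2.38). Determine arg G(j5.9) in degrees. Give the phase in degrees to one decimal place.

∠(j5.9) = 90.00°
∠(j5.9 + 2.38) = arctan(5.9/2.38) = 68.03°
∠G(j5.9) = 90.00° − 68.03° = 21.97°

22.0 deg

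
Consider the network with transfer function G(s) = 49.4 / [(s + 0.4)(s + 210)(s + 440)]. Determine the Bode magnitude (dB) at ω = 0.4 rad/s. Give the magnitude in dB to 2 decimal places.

|j0.4 + 0.4| = √(0.4² + 0.4²) = 0.5657
|j0.4 + 210| = √(0.4² + 210²) = 210
|j0.4 + 440| = √(0.4² + 440²) = 440
|G(j0.4)| = 49.4 / (0.5657 × 210 × 440) = 0.0009451
20 log₁₀(0.0009451) = -60.490 dB

-60.49 dB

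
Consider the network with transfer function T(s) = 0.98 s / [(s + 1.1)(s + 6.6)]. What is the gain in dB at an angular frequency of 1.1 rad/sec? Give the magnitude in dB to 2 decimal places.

|j1.1| = 1.1
|j1.1 + 1.1| = √(1.1² + 1.1²) = 1.556
|j1.1 + 6.6| = √(1.1² + 6.6²) = 6.691
|T(j1.1)| = 0.98 × 1.1 / (1.556 × 6.691) = 0.10357
20 log₁₀(0.10357) = -19.696 dB

-19.70 dB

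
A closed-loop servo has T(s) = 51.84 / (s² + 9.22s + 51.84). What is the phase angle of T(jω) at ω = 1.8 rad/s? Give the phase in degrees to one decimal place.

∠[(j1.8)² + 9.22(j1.8) + 51.84] = ∠[48.6 + j16.596] = 18.85°
∠T(j1.8) = −18.85° = -18.85°

-18.9°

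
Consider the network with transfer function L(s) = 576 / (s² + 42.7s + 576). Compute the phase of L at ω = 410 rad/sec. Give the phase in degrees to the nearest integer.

-174°

∠[(j410)² + 42.7(j410) + 576] = ∠[-1.6752e+05 + j17507] = 174.03°
∠L(j410) = −174.03° = -174.03°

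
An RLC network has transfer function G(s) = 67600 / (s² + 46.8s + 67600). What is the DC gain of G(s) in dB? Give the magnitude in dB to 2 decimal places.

0.00 dB

G(0) = 67600 / 67600 = 1
20 log₁₀(1) = 0.000 dB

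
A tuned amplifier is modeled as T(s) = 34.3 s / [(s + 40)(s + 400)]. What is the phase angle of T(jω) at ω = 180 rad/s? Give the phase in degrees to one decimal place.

∠(j180) = 90.00°
∠(j180 + 40) = arctan(180/40) = 77.47°
∠(j180 + 400) = arctan(180/400) = 24.23°
∠T(j180) = 90.00° − (77.47° + 24.23°) = -11.70°

-11.7°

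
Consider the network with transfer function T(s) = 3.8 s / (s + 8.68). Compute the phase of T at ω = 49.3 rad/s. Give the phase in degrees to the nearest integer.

∠(j49.3) = 90.00°
∠(j49.3 + 8.68) = arctan(49.3/8.68) = 80.01°
∠T(j49.3) = 90.00° − 80.01° = 9.99°

10°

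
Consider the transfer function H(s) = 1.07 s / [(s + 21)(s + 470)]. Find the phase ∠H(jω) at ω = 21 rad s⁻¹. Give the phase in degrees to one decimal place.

∠(j21) = 90.00°
∠(j21 + 21) = arctan(21/21) = 45.00°
∠(j21 + 470) = arctan(21/470) = 2.56°
∠H(j21) = 90.00° − (45.00° + 2.56°) = 42.44°

42.4°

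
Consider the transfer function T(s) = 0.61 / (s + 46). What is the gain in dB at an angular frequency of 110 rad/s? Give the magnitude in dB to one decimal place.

|j110 + 46| = √(110² + 46²) = 119.2
|T(j110)| = 0.61 / 119.2 = 0.0051161
20 log₁₀(0.0051161) = -45.82 dB

-45.8 dB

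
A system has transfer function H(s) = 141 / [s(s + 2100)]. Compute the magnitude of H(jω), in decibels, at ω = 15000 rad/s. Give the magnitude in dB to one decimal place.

|j15000 + 2100| = √(15000² + 2100²) = 1.515e+04
|j15000| = 1.5e+04
|H(j15000)| = 141 / (1.515e+04 × 1.5e+04) = 6.2061e-07
20 log₁₀(6.2061e-07) = -124.14 dB

-124.1 dB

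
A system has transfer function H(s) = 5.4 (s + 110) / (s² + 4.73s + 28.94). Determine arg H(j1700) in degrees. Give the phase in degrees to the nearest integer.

∠(j1700 + 110) = arctan(1700/110) = 86.30°
∠[(j1700)² + 4.73(j1700) + 28.94] = ∠[-2.89e+06 + j8041] = 179.84°
∠H(j1700) = 86.30° − 179.84° = -93.54°

-94°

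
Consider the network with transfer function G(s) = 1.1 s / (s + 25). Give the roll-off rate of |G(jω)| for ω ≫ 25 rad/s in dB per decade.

With 1 zero and 1 pole, the high-frequency asymptotic slope is 20 × (1 − 1) = 0 dB/decade.

0 dB/decade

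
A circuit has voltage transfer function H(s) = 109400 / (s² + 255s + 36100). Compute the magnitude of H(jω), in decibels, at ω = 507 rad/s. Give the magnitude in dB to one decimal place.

-7.4 dB

|(j507)² + 255(j507) + 36100| = |-2.2095e+05 + j1.2928e+05| = 2.56e+05
|H(j507)| = 109400 / 2.56e+05 = 0.42735
20 log₁₀(0.42735) = -7.38 dB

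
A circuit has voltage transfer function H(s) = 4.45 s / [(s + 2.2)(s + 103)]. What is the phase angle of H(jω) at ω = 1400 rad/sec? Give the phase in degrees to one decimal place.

∠(j1400) = 90.00°
∠(j1400 + 2.2) = arctan(1400/2.2) = 89.91°
∠(j1400 + 103) = arctan(1400/103) = 85.79°
∠H(j1400) = 90.00° − (89.91° + 85.79°) = -85.70°

-85.7°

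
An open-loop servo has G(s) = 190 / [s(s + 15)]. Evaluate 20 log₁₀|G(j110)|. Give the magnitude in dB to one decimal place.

-36.2 dB

|j110 + 15| = √(110² + 15²) = 111
|j110| = 110
|G(j110)| = 190 / (111 × 110) = 0.015558
20 log₁₀(0.015558) = -36.16 dB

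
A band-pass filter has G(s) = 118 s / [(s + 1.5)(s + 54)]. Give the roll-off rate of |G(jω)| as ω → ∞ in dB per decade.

-20 dB/decade

With 1 zero and 2 poles, the high-frequency asymptotic slope is 20 × (1 − 2) = -20 dB/decade.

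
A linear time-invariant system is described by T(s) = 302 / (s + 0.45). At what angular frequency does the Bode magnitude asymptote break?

0.45 rad/s

The single real pole at s = −0.45 gives a corner at ω = 0.45 rad/s.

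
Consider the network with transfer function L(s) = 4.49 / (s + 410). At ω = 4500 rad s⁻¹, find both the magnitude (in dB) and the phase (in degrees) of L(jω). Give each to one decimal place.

|L| = -60.1 dB, ∠L = -84.8 deg

|j4500 + 410| = √(4500² + 410²) = 4519
|L(j4500)| = 4.49 / 4519 = 0.00099366
20 log₁₀(0.00099366) = -60.06 dB
∠(j4500 + 410) = arctan(4500/410) = 84.79°
∠L(j4500) = −84.79° = -84.79°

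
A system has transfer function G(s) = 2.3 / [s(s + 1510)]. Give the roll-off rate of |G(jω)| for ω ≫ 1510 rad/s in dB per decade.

-40 dB/decade

With 0 zeros and 2 poles, the high-frequency asymptotic slope is 20 × (0 − 2) = -40 dB/decade.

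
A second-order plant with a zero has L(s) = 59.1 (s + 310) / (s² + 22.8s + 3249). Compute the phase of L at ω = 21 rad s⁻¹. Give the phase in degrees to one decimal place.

-5.8°

∠(j21 + 310) = arctan(21/310) = 3.88°
∠[(j21)² + 22.8(j21) + 3249] = ∠[2808 + j478.8] = 9.68°
∠L(j21) = 3.88° − 9.68° = -5.80°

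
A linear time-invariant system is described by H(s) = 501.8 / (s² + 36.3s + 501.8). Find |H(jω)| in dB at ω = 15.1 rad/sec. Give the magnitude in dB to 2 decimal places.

-1.73 dB

|(j15.1)² + 36.3(j15.1) + 501.8| = |273.79 + j548.13| = 612.7
|H(j15.1)| = 501.8 / 612.7 = 0.81899
20 log₁₀(0.81899) = -1.734 dB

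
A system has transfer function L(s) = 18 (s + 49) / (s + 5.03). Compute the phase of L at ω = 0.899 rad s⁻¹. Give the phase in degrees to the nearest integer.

-9°

∠(j0.899 + 49) = arctan(0.899/49) = 1.05°
∠(j0.899 + 5.03) = arctan(0.899/5.03) = 10.13°
∠L(j0.899) = 1.05° − 10.13° = -9.08°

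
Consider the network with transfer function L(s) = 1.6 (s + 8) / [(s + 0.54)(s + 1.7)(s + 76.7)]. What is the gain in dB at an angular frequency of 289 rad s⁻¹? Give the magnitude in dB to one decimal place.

|j289 + 8| = √(289² + 8²) = 289.1
|j289 + 0.54| = √(289² + 0.54²) = 289
|j289 + 1.7| = √(289² + 1.7²) = 289
|j289 + 76.7| = √(289² + 76.7²) = 299
|L(j289)| = 1.6 × 289.1 / (289 × 289 × 299) = 1.8523e-05
20 log₁₀(1.8523e-05) = -94.65 dB

-94.6 dB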